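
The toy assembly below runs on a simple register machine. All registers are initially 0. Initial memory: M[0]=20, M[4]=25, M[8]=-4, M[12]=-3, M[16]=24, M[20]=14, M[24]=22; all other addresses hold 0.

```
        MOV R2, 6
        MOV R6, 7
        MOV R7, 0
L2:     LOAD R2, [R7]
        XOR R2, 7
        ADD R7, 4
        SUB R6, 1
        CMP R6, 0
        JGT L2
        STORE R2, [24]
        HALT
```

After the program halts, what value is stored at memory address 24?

17

R2=6
R6=7
R7=0
R2=M[0]=20
R2=20^7=19
R7=0+4=4
R6=7-1=6
CMP R6, 0  (cmp 6,0)
JGT L2: taken
R2=M[4]=25
R2=25^7=30
R7=4+4=8
R6=6-1=5
CMP R6, 0  (cmp 5,0)
JGT L2: taken
R2=M[8]=-4
R2=(-4)^7=-5
R7=8+4=12
R6=5-1=4
CMP R6, 0  (cmp 4,0)
JGT L2: taken
R2=M[12]=-3
R2=(-3)^7=-6
R7=12+4=16
R6=4-1=3
CMP R6, 0  (cmp 3,0)
JGT L2: taken
R2=M[16]=24
R2=24^7=31
R7=16+4=20
R6=3-1=2
CMP R6, 0  (cmp 2,0)
JGT L2: taken
R2=M[20]=14
R2=14^7=9
R7=20+4=24
R6=2-1=1
CMP R6, 0  (cmp 1,0)
JGT L2: taken
R2=M[24]=22
R2=22^7=17
R7=24+4=28
R6=1-1=0
CMP R6, 0  (cmp 0,0)
JGT L2: not taken
STORE R2, [24] → M[24]=17
halt.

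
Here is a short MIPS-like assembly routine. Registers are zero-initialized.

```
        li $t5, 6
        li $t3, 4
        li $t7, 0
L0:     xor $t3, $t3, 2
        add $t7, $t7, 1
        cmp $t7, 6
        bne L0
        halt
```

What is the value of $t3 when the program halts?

4

$t5=6
$t3=4
$t7=0
$t3=4^2=6
$t7=0+1=1
cmp $t7, 6  (cmp 1,6)
bne L0: taken
$t3=6^2=4
$t7=1+1=2
cmp $t7, 6  (cmp 2,6)
bne L0: taken
$t3=4^2=6
$t7=2+1=3
cmp $t7, 6  (cmp 3,6)
bne L0: taken
$t3=6^2=4
$t7=3+1=4
cmp $t7, 6  (cmp 4,6)
bne L0: taken
$t3=4^2=6
$t7=4+1=5
cmp $t7, 6  (cmp 5,6)
bne L0: taken
$t3=6^2=4
$t7=5+1=6
cmp $t7, 6  (cmp 6,6)
bne L0: not taken
halt.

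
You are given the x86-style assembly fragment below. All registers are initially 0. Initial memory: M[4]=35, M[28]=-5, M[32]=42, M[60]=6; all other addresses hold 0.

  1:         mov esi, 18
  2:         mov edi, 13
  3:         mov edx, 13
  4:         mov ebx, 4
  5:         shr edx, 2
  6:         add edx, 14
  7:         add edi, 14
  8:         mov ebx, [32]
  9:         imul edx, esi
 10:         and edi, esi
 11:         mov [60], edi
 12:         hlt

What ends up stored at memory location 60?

18

mov esi, 18 → esi=18
mov edi, 13 → edi=13
mov edx, 13 → edx=13
mov ebx, 4 → ebx=4
shr edx, 2 → edx=13>>2=3
add edx, 14 → edx=3+14=17
add edi, 14 → edi=13+14=27
mov ebx, [32] → ebx=M[32]=42
imul edx, esi → edx=17*18=306
and edi, esi → edi=27&18=18
mov [60], edi → M[60]=18
halt.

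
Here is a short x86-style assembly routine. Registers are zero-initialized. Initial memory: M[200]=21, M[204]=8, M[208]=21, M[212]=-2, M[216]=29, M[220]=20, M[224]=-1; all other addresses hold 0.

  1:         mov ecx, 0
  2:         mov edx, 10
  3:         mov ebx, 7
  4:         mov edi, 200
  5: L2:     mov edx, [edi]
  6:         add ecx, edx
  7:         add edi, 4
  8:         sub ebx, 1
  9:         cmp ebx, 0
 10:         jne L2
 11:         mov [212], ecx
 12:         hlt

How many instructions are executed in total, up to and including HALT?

48

mov ecx, 0 → ecx=0
mov edx, 10 → edx=10
mov ebx, 7 → ebx=7
mov edi, 200 → edi=200
mov edx, [edi] → edx=M[200]=21
add ecx, edx → ecx=0+21=21
add edi, 4 → edi=200+4=204
sub ebx, 1 → ebx=7-1=6
cmp ebx, 0  (cmp 6,0)
jne L2: taken
mov edx, [edi] → edx=M[204]=8
add ecx, edx → ecx=21+8=29
add edi, 4 → edi=204+4=208
sub ebx, 1 → ebx=6-1=5
cmp ebx, 0  (cmp 5,0)
jne L2: taken
mov edx, [edi] → edx=M[208]=21
add ecx, edx → ecx=29+21=50
add edi, 4 → edi=208+4=212
sub ebx, 1 → ebx=5-1=4
cmp ebx, 0  (cmp 4,0)
jne L2: taken
mov edx, [edi] → edx=M[212]=-2
add ecx, edx → ecx=50+(-2)=48
add edi, 4 → edi=212+4=216
sub ebx, 1 → ebx=4-1=3
cmp ebx, 0  (cmp 3,0)
jne L2: taken
mov edx, [edi] → edx=M[216]=29
add ecx, edx → ecx=48+29=77
add edi, 4 → edi=216+4=220
sub ebx, 1 → ebx=3-1=2
cmp ebx, 0  (cmp 2,0)
jne L2: taken
mov edx, [edi] → edx=M[220]=20
add ecx, edx → ecx=77+20=97
add edi, 4 → edi=220+4=224
sub ebx, 1 → ebx=2-1=1
cmp ebx, 0  (cmp 1,0)
jne L2: taken
mov edx, [edi] → edx=M[224]=-1
add ecx, edx → ecx=97+(-1)=96
add edi, 4 → edi=224+4=228
sub ebx, 1 → ebx=1-1=0
cmp ebx, 0  (cmp 0,0)
jne L2: not taken
mov [212], ecx → M[212]=96
halt.
Total executed instructions: 48.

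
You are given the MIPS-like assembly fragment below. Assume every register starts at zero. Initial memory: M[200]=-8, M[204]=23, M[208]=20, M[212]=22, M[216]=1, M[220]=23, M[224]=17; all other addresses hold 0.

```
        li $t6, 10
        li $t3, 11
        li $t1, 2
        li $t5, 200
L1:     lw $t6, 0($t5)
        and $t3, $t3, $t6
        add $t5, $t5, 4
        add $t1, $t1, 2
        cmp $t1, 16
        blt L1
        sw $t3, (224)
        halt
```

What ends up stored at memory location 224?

$t6=10
$t3=11
$t1=2
$t5=200
$t6=M[200]=-8
$t3=11&(-8)=8
$t5=200+4=204
$t1=2+2=4
cmp $t1, 16  (cmp 4,16)
blt L1: taken
$t6=M[204]=23
$t3=8&23=0
$t5=204+4=208
$t1=4+2=6
cmp $t1, 16  (cmp 6,16)
blt L1: taken
$t6=M[208]=20
$t3=0&20=0
$t5=208+4=212
$t1=6+2=8
cmp $t1, 16  (cmp 8,16)
blt L1: taken
$t6=M[212]=22
$t3=0&22=0
$t5=212+4=216
$t1=8+2=10
cmp $t1, 16  (cmp 10,16)
blt L1: taken
$t6=M[216]=1
$t3=0&1=0
$t5=216+4=220
$t1=10+2=12
cmp $t1, 16  (cmp 12,16)
blt L1: taken
$t6=M[220]=23
$t3=0&23=0
$t5=220+4=224
$t1=12+2=14
cmp $t1, 16  (cmp 14,16)
blt L1: taken
$t6=M[224]=17
$t3=0&17=0
$t5=224+4=228
$t1=14+2=16
cmp $t1, 16  (cmp 16,16)
blt L1: not taken
sw $t3, (224) → M[224]=0
halt.

0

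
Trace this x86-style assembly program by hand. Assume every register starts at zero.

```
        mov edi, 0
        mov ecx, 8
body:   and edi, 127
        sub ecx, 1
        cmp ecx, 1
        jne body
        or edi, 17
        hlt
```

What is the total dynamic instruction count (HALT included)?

mov edi, 0 → edi=0
mov ecx, 8 → ecx=8
and edi, 127 → edi=0&127=0
sub ecx, 1 → ecx=8-1=7
cmp ecx, 1  (cmp 7,1)
jne body: taken
and edi, 127 → edi=0&127=0
sub ecx, 1 → ecx=7-1=6
cmp ecx, 1  (cmp 6,1)
jne body: taken
and edi, 127 → edi=0&127=0
sub ecx, 1 → ecx=6-1=5
cmp ecx, 1  (cmp 5,1)
jne body: taken
and edi, 127 → edi=0&127=0
sub ecx, 1 → ecx=5-1=4
cmp ecx, 1  (cmp 4,1)
jne body: taken
and edi, 127 → edi=0&127=0
sub ecx, 1 → ecx=4-1=3
cmp ecx, 1  (cmp 3,1)
jne body: taken
and edi, 127 → edi=0&127=0
sub ecx, 1 → ecx=3-1=2
cmp ecx, 1  (cmp 2,1)
jne body: taken
and edi, 127 → edi=0&127=0
sub ecx, 1 → ecx=2-1=1
cmp ecx, 1  (cmp 1,1)
jne body: not taken
or edi, 17 → edi=0|17=17
halt.
Total executed instructions: 32.

32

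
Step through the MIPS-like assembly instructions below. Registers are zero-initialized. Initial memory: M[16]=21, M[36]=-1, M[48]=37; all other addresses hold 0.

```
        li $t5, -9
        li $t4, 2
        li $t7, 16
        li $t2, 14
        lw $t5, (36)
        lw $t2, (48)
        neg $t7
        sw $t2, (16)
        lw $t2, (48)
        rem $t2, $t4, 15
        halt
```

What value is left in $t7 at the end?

-16

after li $t5, -9: $t5=-9
after li $t4, 2: $t4=2
after li $t7, 16: $t7=16
after li $t2, 14: $t2=14
after lw $t5, (36): $t5=M[36]=-1
after lw $t2, (48): $t2=M[48]=37
after neg $t7: $t7=-(16)=-16
sw $t2, (16) → M[16]=37
after lw $t2, (48): $t2=M[48]=37
after rem $t2, $t4, 15: $t2=2%15=2
halt.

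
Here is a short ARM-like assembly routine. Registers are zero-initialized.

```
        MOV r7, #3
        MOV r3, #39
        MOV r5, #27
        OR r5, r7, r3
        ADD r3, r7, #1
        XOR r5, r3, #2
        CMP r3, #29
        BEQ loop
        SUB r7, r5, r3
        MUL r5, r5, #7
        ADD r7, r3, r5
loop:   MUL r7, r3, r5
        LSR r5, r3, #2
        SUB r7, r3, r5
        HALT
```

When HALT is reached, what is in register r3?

MOV r7, #3 → r7=3
MOV r3, #39 → r3=39
MOV r5, #27 → r5=27
OR r5, r7, r3 → r5=3|39=39
ADD r3, r7, #1 → r3=3+1=4
XOR r5, r3, #2 → r5=4^2=6
CMP r3, #29  (cmp 4,29)
BEQ loop: not taken
SUB r7, r5, r3 → r7=6-4=2
MUL r5, r5, #7 → r5=6*7=42
ADD r7, r3, r5 → r7=4+42=46
MUL r7, r3, r5 → r7=4*42=168
LSR r5, r3, #2 → r5=4>>2=1
SUB r7, r3, r5 → r7=4-1=3
halt.

4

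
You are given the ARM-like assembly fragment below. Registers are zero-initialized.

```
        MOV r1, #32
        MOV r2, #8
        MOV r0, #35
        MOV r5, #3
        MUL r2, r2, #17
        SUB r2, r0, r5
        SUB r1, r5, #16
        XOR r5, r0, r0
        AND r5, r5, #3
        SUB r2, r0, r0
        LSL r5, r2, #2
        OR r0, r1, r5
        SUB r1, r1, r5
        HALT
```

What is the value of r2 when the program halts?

r1=32
r2=8
r0=35
r5=3
r2=8*17=136
r2=35-3=32
r1=3-16=-13
r5=35^35=0
r5=0&3=0
r2=35-35=0
r5=0<<2=0
r0=(-13)|0=-13
r1=(-13)-0=-13
halt.

0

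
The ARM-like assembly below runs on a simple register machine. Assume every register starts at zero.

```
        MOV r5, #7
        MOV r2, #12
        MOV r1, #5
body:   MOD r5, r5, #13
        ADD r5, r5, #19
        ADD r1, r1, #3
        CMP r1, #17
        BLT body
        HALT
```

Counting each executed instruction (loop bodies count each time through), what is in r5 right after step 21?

31

MOV r5, #7 → r5=7
MOV r2, #12 → r2=12
MOV r1, #5 → r1=5
MOD r5, r5, #13 → r5=7%13=7
ADD r5, r5, #19 → r5=7+19=26
ADD r1, r1, #3 → r1=5+3=8
CMP r1, #17  (cmp 8,17)
BLT body: taken
MOD r5, r5, #13 → r5=26%13=0
ADD r5, r5, #19 → r5=0+19=19
ADD r1, r1, #3 → r1=8+3=11
CMP r1, #17  (cmp 11,17)
BLT body: taken
MOD r5, r5, #13 → r5=19%13=6
ADD r5, r5, #19 → r5=6+19=25
ADD r1, r1, #3 → r1=11+3=14
CMP r1, #17  (cmp 14,17)
BLT body: taken
MOD r5, r5, #13 → r5=25%13=12
ADD r5, r5, #19 → r5=12+19=31
ADD r1, r1, #3 → r1=14+3=17
After step 21: r5 = 31.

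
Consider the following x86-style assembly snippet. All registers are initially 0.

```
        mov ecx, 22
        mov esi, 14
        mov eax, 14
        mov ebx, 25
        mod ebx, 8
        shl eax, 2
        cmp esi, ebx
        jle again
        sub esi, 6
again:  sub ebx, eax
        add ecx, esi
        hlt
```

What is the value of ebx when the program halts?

ecx=22
esi=14
eax=14
ebx=25
ebx=25%8=1
eax=14<<2=56
cmp esi, ebx  (cmp 14,1)
jle again: not taken
esi=14-6=8
ebx=1-56=-55
ecx=22+8=30
halt.

-55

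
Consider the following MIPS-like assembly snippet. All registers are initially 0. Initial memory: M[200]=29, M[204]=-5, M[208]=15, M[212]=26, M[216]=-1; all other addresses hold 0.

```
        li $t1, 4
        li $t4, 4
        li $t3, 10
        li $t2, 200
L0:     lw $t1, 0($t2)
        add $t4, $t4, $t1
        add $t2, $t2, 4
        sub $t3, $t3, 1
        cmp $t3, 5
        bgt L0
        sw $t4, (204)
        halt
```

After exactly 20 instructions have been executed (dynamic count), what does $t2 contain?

after li $t1, 4: $t1=4
after li $t4, 4: $t4=4
after li $t3, 10: $t3=10
after li $t2, 200: $t2=200
after lw $t1, 0($t2): $t1=M[200]=29
after add $t4, $t4, $t1: $t4=4+29=33
after add $t2, $t2, 4: $t2=200+4=204
after sub $t3, $t3, 1: $t3=10-1=9
cmp $t3, 5  (cmp 9,5)
bgt L0: taken
after lw $t1, 0($t2): $t1=M[204]=-5
after add $t4, $t4, $t1: $t4=33+(-5)=28
after add $t2, $t2, 4: $t2=204+4=208
after sub $t3, $t3, 1: $t3=9-1=8
cmp $t3, 5  (cmp 8,5)
bgt L0: taken
after lw $t1, 0($t2): $t1=M[208]=15
after add $t4, $t4, $t1: $t4=28+15=43
after add $t2, $t2, 4: $t2=208+4=212
after sub $t3, $t3, 1: $t3=8-1=7
After step 20: $t2 = 212.

212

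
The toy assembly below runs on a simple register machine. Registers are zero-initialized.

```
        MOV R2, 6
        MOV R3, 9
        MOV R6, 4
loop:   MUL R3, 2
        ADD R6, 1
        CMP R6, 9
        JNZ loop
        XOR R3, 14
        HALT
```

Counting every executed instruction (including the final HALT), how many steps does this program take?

MOV R2, 6 → R2=6
MOV R3, 9 → R3=9
MOV R6, 4 → R6=4
MUL R3, 2 → R3=9*2=18
ADD R6, 1 → R6=4+1=5
CMP R6, 9  (cmp 5,9)
JNZ loop: taken
MUL R3, 2 → R3=18*2=36
ADD R6, 1 → R6=5+1=6
CMP R6, 9  (cmp 6,9)
JNZ loop: taken
MUL R3, 2 → R3=36*2=72
ADD R6, 1 → R6=6+1=7
CMP R6, 9  (cmp 7,9)
JNZ loop: taken
MUL R3, 2 → R3=72*2=144
ADD R6, 1 → R6=7+1=8
CMP R6, 9  (cmp 8,9)
JNZ loop: taken
MUL R3, 2 → R3=144*2=288
ADD R6, 1 → R6=8+1=9
CMP R6, 9  (cmp 9,9)
JNZ loop: not taken
XOR R3, 14 → R3=288^14=302
halt.
Total executed instructions: 25.

25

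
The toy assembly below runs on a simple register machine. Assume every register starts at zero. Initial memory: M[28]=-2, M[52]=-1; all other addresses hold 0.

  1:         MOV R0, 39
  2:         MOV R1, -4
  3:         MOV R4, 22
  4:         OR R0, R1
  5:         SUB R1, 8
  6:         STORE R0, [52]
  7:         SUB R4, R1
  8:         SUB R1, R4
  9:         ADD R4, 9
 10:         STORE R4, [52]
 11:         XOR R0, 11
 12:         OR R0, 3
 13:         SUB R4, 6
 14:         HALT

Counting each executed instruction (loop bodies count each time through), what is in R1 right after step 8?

R0=39
R1=-4
R4=22
R0=39|(-4)=-1
R1=(-4)-8=-12
STORE R0, [52] → M[52]=-1
R4=22-(-12)=34
R1=(-12)-34=-46
After step 8: R1 = -46.

-46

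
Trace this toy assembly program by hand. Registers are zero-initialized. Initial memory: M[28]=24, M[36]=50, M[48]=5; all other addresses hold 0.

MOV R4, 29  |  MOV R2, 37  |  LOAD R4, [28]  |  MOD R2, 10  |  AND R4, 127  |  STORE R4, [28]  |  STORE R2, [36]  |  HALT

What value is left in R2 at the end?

7

after MOV R4, 29: R4=29
after MOV R2, 37: R2=37
after LOAD R4, [28]: R4=M[28]=24
after MOD R2, 10: R2=37%10=7
after AND R4, 127: R4=24&127=24
STORE R4, [28] → M[28]=24
STORE R2, [36] → M[36]=7
halt.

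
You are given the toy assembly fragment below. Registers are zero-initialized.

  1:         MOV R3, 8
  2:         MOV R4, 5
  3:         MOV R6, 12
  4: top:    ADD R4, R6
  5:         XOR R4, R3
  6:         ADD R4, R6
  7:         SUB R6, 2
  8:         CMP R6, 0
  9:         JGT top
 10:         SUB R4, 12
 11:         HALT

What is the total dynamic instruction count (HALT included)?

R3=8
R4=5
R6=12
R4=5+12=17
R4=17^8=25
R4=25+12=37
R6=12-2=10
CMP R6, 0  (cmp 10,0)
JGT top: taken
R4=37+10=47
R4=47^8=39
R4=39+10=49
R6=10-2=8
CMP R6, 0  (cmp 8,0)
JGT top: taken
R4=49+8=57
R4=57^8=49
R4=49+8=57
R6=8-2=6
CMP R6, 0  (cmp 6,0)
JGT top: taken
R4=57+6=63
R4=63^8=55
R4=55+6=61
R6=6-2=4
CMP R6, 0  (cmp 4,0)
JGT top: taken
R4=61+4=65
R4=65^8=73
R4=73+4=77
R6=4-2=2
CMP R6, 0  (cmp 2,0)
JGT top: taken
R4=77+2=79
R4=79^8=71
R4=71+2=73
R6=2-2=0
CMP R6, 0  (cmp 0,0)
JGT top: not taken
R4=73-12=61
halt.
Total executed instructions: 41.

41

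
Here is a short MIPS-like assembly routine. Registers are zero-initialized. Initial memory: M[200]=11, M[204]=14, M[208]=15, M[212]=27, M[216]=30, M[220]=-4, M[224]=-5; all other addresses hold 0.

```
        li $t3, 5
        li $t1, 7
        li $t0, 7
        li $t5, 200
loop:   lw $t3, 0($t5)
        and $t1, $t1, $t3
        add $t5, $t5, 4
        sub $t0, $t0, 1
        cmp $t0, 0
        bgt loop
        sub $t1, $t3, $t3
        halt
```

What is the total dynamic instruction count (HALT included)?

48

li $t3, 5 → $t3=5
li $t1, 7 → $t1=7
li $t0, 7 → $t0=7
li $t5, 200 → $t5=200
lw $t3, 0($t5) → $t3=M[200]=11
and $t1, $t1, $t3 → $t1=7&11=3
add $t5, $t5, 4 → $t5=200+4=204
sub $t0, $t0, 1 → $t0=7-1=6
cmp $t0, 0  (cmp 6,0)
bgt loop: taken
lw $t3, 0($t5) → $t3=M[204]=14
and $t1, $t1, $t3 → $t1=3&14=2
add $t5, $t5, 4 → $t5=204+4=208
sub $t0, $t0, 1 → $t0=6-1=5
cmp $t0, 0  (cmp 5,0)
bgt loop: taken
lw $t3, 0($t5) → $t3=M[208]=15
and $t1, $t1, $t3 → $t1=2&15=2
add $t5, $t5, 4 → $t5=208+4=212
sub $t0, $t0, 1 → $t0=5-1=4
cmp $t0, 0  (cmp 4,0)
bgt loop: taken
lw $t3, 0($t5) → $t3=M[212]=27
and $t1, $t1, $t3 → $t1=2&27=2
add $t5, $t5, 4 → $t5=212+4=216
sub $t0, $t0, 1 → $t0=4-1=3
cmp $t0, 0  (cmp 3,0)
bgt loop: taken
lw $t3, 0($t5) → $t3=M[216]=30
and $t1, $t1, $t3 → $t1=2&30=2
add $t5, $t5, 4 → $t5=216+4=220
sub $t0, $t0, 1 → $t0=3-1=2
cmp $t0, 0  (cmp 2,0)
bgt loop: taken
lw $t3, 0($t5) → $t3=M[220]=-4
and $t1, $t1, $t3 → $t1=2&(-4)=0
add $t5, $t5, 4 → $t5=220+4=224
sub $t0, $t0, 1 → $t0=2-1=1
cmp $t0, 0  (cmp 1,0)
bgt loop: taken
lw $t3, 0($t5) → $t3=M[224]=-5
and $t1, $t1, $t3 → $t1=0&(-5)=0
add $t5, $t5, 4 → $t5=224+4=228
sub $t0, $t0, 1 → $t0=1-1=0
cmp $t0, 0  (cmp 0,0)
bgt loop: not taken
sub $t1, $t3, $t3 → $t1=(-5)-(-5)=0
halt.
Total executed instructions: 48.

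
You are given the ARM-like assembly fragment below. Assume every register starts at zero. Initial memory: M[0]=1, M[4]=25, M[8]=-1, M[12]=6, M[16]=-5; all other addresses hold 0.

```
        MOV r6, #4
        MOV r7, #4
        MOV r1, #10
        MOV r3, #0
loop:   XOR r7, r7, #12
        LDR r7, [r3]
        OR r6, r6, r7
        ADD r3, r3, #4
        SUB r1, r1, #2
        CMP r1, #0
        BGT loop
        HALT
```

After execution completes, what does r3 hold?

MOV r6, #4 → r6=4
MOV r7, #4 → r7=4
MOV r1, #10 → r1=10
MOV r3, #0 → r3=0
XOR r7, r7, #12 → r7=4^12=8
LDR r7, [r3] → r7=M[0]=1
OR r6, r6, r7 → r6=4|1=5
ADD r3, r3, #4 → r3=0+4=4
SUB r1, r1, #2 → r1=10-2=8
CMP r1, #0  (cmp 8,0)
BGT loop: taken
XOR r7, r7, #12 → r7=1^12=13
LDR r7, [r3] → r7=M[4]=25
OR r6, r6, r7 → r6=5|25=29
ADD r3, r3, #4 → r3=4+4=8
SUB r1, r1, #2 → r1=8-2=6
CMP r1, #0  (cmp 6,0)
BGT loop: taken
XOR r7, r7, #12 → r7=25^12=21
LDR r7, [r3] → r7=M[8]=-1
OR r6, r6, r7 → r6=29|(-1)=-1
ADD r3, r3, #4 → r3=8+4=12
SUB r1, r1, #2 → r1=6-2=4
CMP r1, #0  (cmp 4,0)
BGT loop: taken
XOR r7, r7, #12 → r7=(-1)^12=-13
LDR r7, [r3] → r7=M[12]=6
OR r6, r6, r7 → r6=(-1)|6=-1
ADD r3, r3, #4 → r3=12+4=16
SUB r1, r1, #2 → r1=4-2=2
CMP r1, #0  (cmp 2,0)
BGT loop: taken
XOR r7, r7, #12 → r7=6^12=10
LDR r7, [r3] → r7=M[16]=-5
OR r6, r6, r7 → r6=(-1)|(-5)=-1
ADD r3, r3, #4 → r3=16+4=20
SUB r1, r1, #2 → r1=2-2=0
CMP r1, #0  (cmp 0,0)
BGT loop: not taken
halt.

20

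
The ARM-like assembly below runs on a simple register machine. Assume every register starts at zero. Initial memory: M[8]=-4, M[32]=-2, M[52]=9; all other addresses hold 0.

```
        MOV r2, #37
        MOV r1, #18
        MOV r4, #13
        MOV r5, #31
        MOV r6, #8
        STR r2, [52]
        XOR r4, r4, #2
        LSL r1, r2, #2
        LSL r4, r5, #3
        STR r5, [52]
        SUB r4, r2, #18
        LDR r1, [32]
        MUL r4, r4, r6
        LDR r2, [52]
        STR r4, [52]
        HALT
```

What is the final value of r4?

after MOV r2, #37: r2=37
after MOV r1, #18: r1=18
after MOV r4, #13: r4=13
after MOV r5, #31: r5=31
after MOV r6, #8: r6=8
STR r2, [52] → M[52]=37
after XOR r4, r4, #2: r4=13^2=15
after LSL r1, r2, #2: r1=37<<2=148
after LSL r4, r5, #3: r4=31<<3=248
STR r5, [52] → M[52]=31
after SUB r4, r2, #18: r4=37-18=19
after LDR r1, [32]: r1=M[32]=-2
after MUL r4, r4, r6: r4=19*8=152
after LDR r2, [52]: r2=M[52]=31
STR r4, [52] → M[52]=152
halt.

152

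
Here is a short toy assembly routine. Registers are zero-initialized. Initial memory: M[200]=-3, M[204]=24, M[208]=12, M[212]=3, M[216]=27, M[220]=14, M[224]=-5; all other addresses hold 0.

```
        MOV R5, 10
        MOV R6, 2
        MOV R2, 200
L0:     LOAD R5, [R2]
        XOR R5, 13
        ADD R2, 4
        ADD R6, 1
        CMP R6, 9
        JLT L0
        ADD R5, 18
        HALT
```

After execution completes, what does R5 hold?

after MOV R5, 10: R5=10
after MOV R6, 2: R6=2
after MOV R2, 200: R2=200
after LOAD R5, [R2]: R5=M[200]=-3
after XOR R5, 13: R5=(-3)^13=-16
after ADD R2, 4: R2=200+4=204
after ADD R6, 1: R6=2+1=3
CMP R6, 9  (cmp 3,9)
JLT L0: taken
after LOAD R5, [R2]: R5=M[204]=24
after XOR R5, 13: R5=24^13=21
after ADD R2, 4: R2=204+4=208
after ADD R6, 1: R6=3+1=4
CMP R6, 9  (cmp 4,9)
JLT L0: taken
after LOAD R5, [R2]: R5=M[208]=12
after XOR R5, 13: R5=12^13=1
after ADD R2, 4: R2=208+4=212
after ADD R6, 1: R6=4+1=5
CMP R6, 9  (cmp 5,9)
JLT L0: taken
after LOAD R5, [R2]: R5=M[212]=3
after XOR R5, 13: R5=3^13=14
after ADD R2, 4: R2=212+4=216
after ADD R6, 1: R6=5+1=6
CMP R6, 9  (cmp 6,9)
JLT L0: taken
after LOAD R5, [R2]: R5=M[216]=27
after XOR R5, 13: R5=27^13=22
after ADD R2, 4: R2=216+4=220
after ADD R6, 1: R6=6+1=7
CMP R6, 9  (cmp 7,9)
JLT L0: taken
after LOAD R5, [R2]: R5=M[220]=14
after XOR R5, 13: R5=14^13=3
after ADD R2, 4: R2=220+4=224
after ADD R6, 1: R6=7+1=8
CMP R6, 9  (cmp 8,9)
JLT L0: taken
after LOAD R5, [R2]: R5=M[224]=-5
after XOR R5, 13: R5=(-5)^13=-10
after ADD R2, 4: R2=224+4=228
after ADD R6, 1: R6=8+1=9
CMP R6, 9  (cmp 9,9)
JLT L0: not taken
after ADD R5, 18: R5=(-10)+18=8
halt.

8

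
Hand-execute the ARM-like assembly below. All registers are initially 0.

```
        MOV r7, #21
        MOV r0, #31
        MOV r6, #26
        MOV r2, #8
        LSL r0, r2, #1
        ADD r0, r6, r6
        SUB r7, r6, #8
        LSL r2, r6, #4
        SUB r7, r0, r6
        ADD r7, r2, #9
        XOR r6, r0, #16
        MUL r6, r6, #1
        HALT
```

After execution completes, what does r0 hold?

52

after MOV r7, #21: r7=21
after MOV r0, #31: r0=31
after MOV r6, #26: r6=26
after MOV r2, #8: r2=8
after LSL r0, r2, #1: r0=8<<1=16
after ADD r0, r6, r6: r0=26+26=52
after SUB r7, r6, #8: r7=26-8=18
after LSL r2, r6, #4: r2=26<<4=416
after SUB r7, r0, r6: r7=52-26=26
after ADD r7, r2, #9: r7=416+9=425
after XOR r6, r0, #16: r6=52^16=36
after MUL r6, r6, #1: r6=36*1=36
halt.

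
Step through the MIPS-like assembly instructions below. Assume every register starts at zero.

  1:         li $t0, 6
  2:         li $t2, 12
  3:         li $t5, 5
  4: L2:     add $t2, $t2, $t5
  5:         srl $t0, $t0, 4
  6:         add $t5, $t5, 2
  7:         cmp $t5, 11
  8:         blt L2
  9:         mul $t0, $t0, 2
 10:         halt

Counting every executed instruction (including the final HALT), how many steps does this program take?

20

after li $t0, 6: $t0=6
after li $t2, 12: $t2=12
after li $t5, 5: $t5=5
after add $t2, $t2, $t5: $t2=12+5=17
after srl $t0, $t0, 4: $t0=6>>4=0
after add $t5, $t5, 2: $t5=5+2=7
cmp $t5, 11  (cmp 7,11)
blt L2: taken
after add $t2, $t2, $t5: $t2=17+7=24
after srl $t0, $t0, 4: $t0=0>>4=0
after add $t5, $t5, 2: $t5=7+2=9
cmp $t5, 11  (cmp 9,11)
blt L2: taken
after add $t2, $t2, $t5: $t2=24+9=33
after srl $t0, $t0, 4: $t0=0>>4=0
after add $t5, $t5, 2: $t5=9+2=11
cmp $t5, 11  (cmp 11,11)
blt L2: not taken
after mul $t0, $t0, 2: $t0=0*2=0
halt.
Total executed instructions: 20.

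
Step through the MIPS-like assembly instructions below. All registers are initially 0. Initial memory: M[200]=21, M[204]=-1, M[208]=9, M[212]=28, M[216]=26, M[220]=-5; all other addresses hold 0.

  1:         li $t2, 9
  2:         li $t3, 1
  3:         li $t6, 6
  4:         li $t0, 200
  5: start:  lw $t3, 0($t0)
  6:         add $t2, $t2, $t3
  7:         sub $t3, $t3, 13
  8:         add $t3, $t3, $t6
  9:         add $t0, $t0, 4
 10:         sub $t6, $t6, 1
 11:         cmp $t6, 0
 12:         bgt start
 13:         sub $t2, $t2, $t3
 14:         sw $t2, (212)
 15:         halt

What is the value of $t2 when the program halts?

104

after li $t2, 9: $t2=9
after li $t3, 1: $t3=1
after li $t6, 6: $t6=6
after li $t0, 200: $t0=200
after lw $t3, 0($t0): $t3=M[200]=21
after add $t2, $t2, $t3: $t2=9+21=30
after sub $t3, $t3, 13: $t3=21-13=8
after add $t3, $t3, $t6: $t3=8+6=14
after add $t0, $t0, 4: $t0=200+4=204
after sub $t6, $t6, 1: $t6=6-1=5
cmp $t6, 0  (cmp 5,0)
bgt start: taken
after lw $t3, 0($t0): $t3=M[204]=-1
after add $t2, $t2, $t3: $t2=30+(-1)=29
after sub $t3, $t3, 13: $t3=(-1)-13=-14
after add $t3, $t3, $t6: $t3=(-14)+5=-9
after add $t0, $t0, 4: $t0=204+4=208
after sub $t6, $t6, 1: $t6=5-1=4
cmp $t6, 0  (cmp 4,0)
bgt start: taken
after lw $t3, 0($t0): $t3=M[208]=9
after add $t2, $t2, $t3: $t2=29+9=38
after sub $t3, $t3, 13: $t3=9-13=-4
after add $t3, $t3, $t6: $t3=(-4)+4=0
after add $t0, $t0, 4: $t0=208+4=212
after sub $t6, $t6, 1: $t6=4-1=3
cmp $t6, 0  (cmp 3,0)
bgt start: taken
after lw $t3, 0($t0): $t3=M[212]=28
after add $t2, $t2, $t3: $t2=38+28=66
after sub $t3, $t3, 13: $t3=28-13=15
after add $t3, $t3, $t6: $t3=15+3=18
after add $t0, $t0, 4: $t0=212+4=216
after sub $t6, $t6, 1: $t6=3-1=2
cmp $t6, 0  (cmp 2,0)
bgt start: taken
after lw $t3, 0($t0): $t3=M[216]=26
after add $t2, $t2, $t3: $t2=66+26=92
after sub $t3, $t3, 13: $t3=26-13=13
after add $t3, $t3, $t6: $t3=13+2=15
after add $t0, $t0, 4: $t0=216+4=220
after sub $t6, $t6, 1: $t6=2-1=1
cmp $t6, 0  (cmp 1,0)
bgt start: taken
after lw $t3, 0($t0): $t3=M[220]=-5
after add $t2, $t2, $t3: $t2=92+(-5)=87
after sub $t3, $t3, 13: $t3=(-5)-13=-18
after add $t3, $t3, $t6: $t3=(-18)+1=-17
after add $t0, $t0, 4: $t0=220+4=224
after sub $t6, $t6, 1: $t6=1-1=0
cmp $t6, 0  (cmp 0,0)
bgt start: not taken
after sub $t2, $t2, $t3: $t2=87-(-17)=104
sw $t2, (212) → M[212]=104
halt.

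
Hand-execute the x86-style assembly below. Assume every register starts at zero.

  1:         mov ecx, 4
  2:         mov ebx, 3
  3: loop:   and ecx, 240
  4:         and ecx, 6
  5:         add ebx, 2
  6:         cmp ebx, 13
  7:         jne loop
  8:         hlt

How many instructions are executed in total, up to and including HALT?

ecx=4
ebx=3
ecx=4&240=0
ecx=0&6=0
ebx=3+2=5
cmp ebx, 13  (cmp 5,13)
jne loop: taken
ecx=0&240=0
ecx=0&6=0
ebx=5+2=7
cmp ebx, 13  (cmp 7,13)
jne loop: taken
ecx=0&240=0
ecx=0&6=0
ebx=7+2=9
cmp ebx, 13  (cmp 9,13)
jne loop: taken
ecx=0&240=0
ecx=0&6=0
ebx=9+2=11
cmp ebx, 13  (cmp 11,13)
jne loop: taken
ecx=0&240=0
ecx=0&6=0
ebx=11+2=13
cmp ebx, 13  (cmp 13,13)
jne loop: not taken
halt.
Total executed instructions: 28.

28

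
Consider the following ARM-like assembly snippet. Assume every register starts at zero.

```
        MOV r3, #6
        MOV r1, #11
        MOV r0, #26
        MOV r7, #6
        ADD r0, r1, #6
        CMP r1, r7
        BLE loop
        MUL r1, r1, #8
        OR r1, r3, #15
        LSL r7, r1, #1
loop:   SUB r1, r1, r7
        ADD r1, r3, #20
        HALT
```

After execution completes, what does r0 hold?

17

MOV r3, #6 → r3=6
MOV r1, #11 → r1=11
MOV r0, #26 → r0=26
MOV r7, #6 → r7=6
ADD r0, r1, #6 → r0=11+6=17
CMP r1, r7  (cmp 11,6)
BLE loop: not taken
MUL r1, r1, #8 → r1=11*8=88
OR r1, r3, #15 → r1=6|15=15
LSL r7, r1, #1 → r7=15<<1=30
SUB r1, r1, r7 → r1=15-30=-15
ADD r1, r3, #20 → r1=6+20=26
halt.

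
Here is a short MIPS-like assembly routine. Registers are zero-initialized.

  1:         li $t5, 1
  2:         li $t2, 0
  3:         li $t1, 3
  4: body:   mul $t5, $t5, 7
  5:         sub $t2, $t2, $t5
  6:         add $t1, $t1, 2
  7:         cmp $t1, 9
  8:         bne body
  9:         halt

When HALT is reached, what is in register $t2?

-399

li $t5, 1 → $t5=1
li $t2, 0 → $t2=0
li $t1, 3 → $t1=3
mul $t5, $t5, 7 → $t5=1*7=7
sub $t2, $t2, $t5 → $t2=0-7=-7
add $t1, $t1, 2 → $t1=3+2=5
cmp $t1, 9  (cmp 5,9)
bne body: taken
mul $t5, $t5, 7 → $t5=7*7=49
sub $t2, $t2, $t5 → $t2=(-7)-49=-56
add $t1, $t1, 2 → $t1=5+2=7
cmp $t1, 9  (cmp 7,9)
bne body: taken
mul $t5, $t5, 7 → $t5=49*7=343
sub $t2, $t2, $t5 → $t2=(-56)-343=-399
add $t1, $t1, 2 → $t1=7+2=9
cmp $t1, 9  (cmp 9,9)
bne body: not taken
halt.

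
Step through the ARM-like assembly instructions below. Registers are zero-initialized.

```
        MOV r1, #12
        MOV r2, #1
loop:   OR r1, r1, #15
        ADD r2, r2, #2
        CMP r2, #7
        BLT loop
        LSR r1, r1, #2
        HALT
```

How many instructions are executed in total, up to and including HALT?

after MOV r1, #12: r1=12
after MOV r2, #1: r2=1
after OR r1, r1, #15: r1=12|15=15
after ADD r2, r2, #2: r2=1+2=3
CMP r2, #7  (cmp 3,7)
BLT loop: taken
after OR r1, r1, #15: r1=15|15=15
after ADD r2, r2, #2: r2=3+2=5
CMP r2, #7  (cmp 5,7)
BLT loop: taken
after OR r1, r1, #15: r1=15|15=15
after ADD r2, r2, #2: r2=5+2=7
CMP r2, #7  (cmp 7,7)
BLT loop: not taken
after LSR r1, r1, #2: r1=15>>2=3
halt.
Total executed instructions: 16.

16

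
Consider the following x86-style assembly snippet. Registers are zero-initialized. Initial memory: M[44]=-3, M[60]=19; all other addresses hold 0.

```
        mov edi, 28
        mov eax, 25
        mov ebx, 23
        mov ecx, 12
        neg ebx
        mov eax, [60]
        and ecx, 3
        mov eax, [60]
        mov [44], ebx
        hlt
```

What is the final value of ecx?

after mov edi, 28: edi=28
after mov eax, 25: eax=25
after mov ebx, 23: ebx=23
after mov ecx, 12: ecx=12
after neg ebx: ebx=-(23)=-23
after mov eax, [60]: eax=M[60]=19
after and ecx, 3: ecx=12&3=0
after mov eax, [60]: eax=M[60]=19
mov [44], ebx → M[44]=-23
halt.

0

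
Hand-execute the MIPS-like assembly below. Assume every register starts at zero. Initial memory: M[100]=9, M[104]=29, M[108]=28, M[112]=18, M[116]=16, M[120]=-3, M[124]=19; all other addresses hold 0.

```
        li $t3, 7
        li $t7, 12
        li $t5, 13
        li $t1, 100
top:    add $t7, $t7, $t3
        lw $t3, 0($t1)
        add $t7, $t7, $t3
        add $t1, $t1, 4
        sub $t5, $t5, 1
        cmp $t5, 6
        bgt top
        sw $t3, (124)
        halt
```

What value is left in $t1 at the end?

128

li $t3, 7 → $t3=7
li $t7, 12 → $t7=12
li $t5, 13 → $t5=13
li $t1, 100 → $t1=100
add $t7, $t7, $t3 → $t7=12+7=19
lw $t3, 0($t1) → $t3=M[100]=9
add $t7, $t7, $t3 → $t7=19+9=28
add $t1, $t1, 4 → $t1=100+4=104
sub $t5, $t5, 1 → $t5=13-1=12
cmp $t5, 6  (cmp 12,6)
bgt top: taken
add $t7, $t7, $t3 → $t7=28+9=37
lw $t3, 0($t1) → $t3=M[104]=29
add $t7, $t7, $t3 → $t7=37+29=66
add $t1, $t1, 4 → $t1=104+4=108
sub $t5, $t5, 1 → $t5=12-1=11
cmp $t5, 6  (cmp 11,6)
bgt top: taken
add $t7, $t7, $t3 → $t7=66+29=95
lw $t3, 0($t1) → $t3=M[108]=28
add $t7, $t7, $t3 → $t7=95+28=123
add $t1, $t1, 4 → $t1=108+4=112
sub $t5, $t5, 1 → $t5=11-1=10
cmp $t5, 6  (cmp 10,6)
bgt top: taken
add $t7, $t7, $t3 → $t7=123+28=151
lw $t3, 0($t1) → $t3=M[112]=18
add $t7, $t7, $t3 → $t7=151+18=169
add $t1, $t1, 4 → $t1=112+4=116
sub $t5, $t5, 1 → $t5=10-1=9
cmp $t5, 6  (cmp 9,6)
bgt top: taken
add $t7, $t7, $t3 → $t7=169+18=187
lw $t3, 0($t1) → $t3=M[116]=16
add $t7, $t7, $t3 → $t7=187+16=203
add $t1, $t1, 4 → $t1=116+4=120
sub $t5, $t5, 1 → $t5=9-1=8
cmp $t5, 6  (cmp 8,6)
bgt top: taken
add $t7, $t7, $t3 → $t7=203+16=219
lw $t3, 0($t1) → $t3=M[120]=-3
add $t7, $t7, $t3 → $t7=219+(-3)=216
add $t1, $t1, 4 → $t1=120+4=124
sub $t5, $t5, 1 → $t5=8-1=7
cmp $t5, 6  (cmp 7,6)
bgt top: taken
add $t7, $t7, $t3 → $t7=216+(-3)=213
lw $t3, 0($t1) → $t3=M[124]=19
add $t7, $t7, $t3 → $t7=213+19=232
add $t1, $t1, 4 → $t1=124+4=128
sub $t5, $t5, 1 → $t5=7-1=6
cmp $t5, 6  (cmp 6,6)
bgt top: not taken
sw $t3, (124) → M[124]=19
halt.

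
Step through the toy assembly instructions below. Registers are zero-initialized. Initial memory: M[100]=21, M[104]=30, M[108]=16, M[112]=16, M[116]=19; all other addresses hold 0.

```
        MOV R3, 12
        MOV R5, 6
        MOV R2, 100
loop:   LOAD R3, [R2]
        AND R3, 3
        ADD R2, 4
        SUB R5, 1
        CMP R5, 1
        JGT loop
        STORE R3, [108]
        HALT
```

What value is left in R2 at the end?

120

after MOV R3, 12: R3=12
after MOV R5, 6: R5=6
after MOV R2, 100: R2=100
after LOAD R3, [R2]: R3=M[100]=21
after AND R3, 3: R3=21&3=1
after ADD R2, 4: R2=100+4=104
after SUB R5, 1: R5=6-1=5
CMP R5, 1  (cmp 5,1)
JGT loop: taken
after LOAD R3, [R2]: R3=M[104]=30
after AND R3, 3: R3=30&3=2
after ADD R2, 4: R2=104+4=108
after SUB R5, 1: R5=5-1=4
CMP R5, 1  (cmp 4,1)
JGT loop: taken
after LOAD R3, [R2]: R3=M[108]=16
after AND R3, 3: R3=16&3=0
after ADD R2, 4: R2=108+4=112
after SUB R5, 1: R5=4-1=3
CMP R5, 1  (cmp 3,1)
JGT loop: taken
after LOAD R3, [R2]: R3=M[112]=16
after AND R3, 3: R3=16&3=0
after ADD R2, 4: R2=112+4=116
after SUB R5, 1: R5=3-1=2
CMP R5, 1  (cmp 2,1)
JGT loop: taken
after LOAD R3, [R2]: R3=M[116]=19
after AND R3, 3: R3=19&3=3
after ADD R2, 4: R2=116+4=120
after SUB R5, 1: R5=2-1=1
CMP R5, 1  (cmp 1,1)
JGT loop: not taken
STORE R3, [108] → M[108]=3
halt.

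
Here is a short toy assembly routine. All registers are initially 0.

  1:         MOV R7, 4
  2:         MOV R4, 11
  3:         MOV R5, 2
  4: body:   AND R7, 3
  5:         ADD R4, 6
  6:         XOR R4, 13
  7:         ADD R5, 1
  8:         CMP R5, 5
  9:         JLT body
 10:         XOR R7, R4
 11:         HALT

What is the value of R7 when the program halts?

56

R7=4
R4=11
R5=2
R7=4&3=0
R4=11+6=17
R4=17^13=28
R5=2+1=3
CMP R5, 5  (cmp 3,5)
JLT body: taken
R7=0&3=0
R4=28+6=34
R4=34^13=47
R5=3+1=4
CMP R5, 5  (cmp 4,5)
JLT body: taken
R7=0&3=0
R4=47+6=53
R4=53^13=56
R5=4+1=5
CMP R5, 5  (cmp 5,5)
JLT body: not taken
R7=0^56=56
halt.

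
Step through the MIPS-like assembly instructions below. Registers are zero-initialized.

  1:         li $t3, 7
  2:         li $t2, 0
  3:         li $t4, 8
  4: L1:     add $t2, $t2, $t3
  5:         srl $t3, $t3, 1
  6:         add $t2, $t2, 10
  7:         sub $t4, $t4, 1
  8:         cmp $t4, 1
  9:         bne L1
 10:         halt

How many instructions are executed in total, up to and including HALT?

46

$t3=7
$t2=0
$t4=8
$t2=0+7=7
$t3=7>>1=3
$t2=7+10=17
$t4=8-1=7
cmp $t4, 1  (cmp 7,1)
bne L1: taken
$t2=17+3=20
$t3=3>>1=1
$t2=20+10=30
$t4=7-1=6
cmp $t4, 1  (cmp 6,1)
bne L1: taken
$t2=30+1=31
$t3=1>>1=0
$t2=31+10=41
$t4=6-1=5
cmp $t4, 1  (cmp 5,1)
bne L1: taken
$t2=41+0=41
$t3=0>>1=0
$t2=41+10=51
$t4=5-1=4
cmp $t4, 1  (cmp 4,1)
bne L1: taken
$t2=51+0=51
$t3=0>>1=0
$t2=51+10=61
$t4=4-1=3
cmp $t4, 1  (cmp 3,1)
bne L1: taken
$t2=61+0=61
$t3=0>>1=0
$t2=61+10=71
$t4=3-1=2
cmp $t4, 1  (cmp 2,1)
bne L1: taken
$t2=71+0=71
$t3=0>>1=0
$t2=71+10=81
$t4=2-1=1
cmp $t4, 1  (cmp 1,1)
bne L1: not taken
halt.
Total executed instructions: 46.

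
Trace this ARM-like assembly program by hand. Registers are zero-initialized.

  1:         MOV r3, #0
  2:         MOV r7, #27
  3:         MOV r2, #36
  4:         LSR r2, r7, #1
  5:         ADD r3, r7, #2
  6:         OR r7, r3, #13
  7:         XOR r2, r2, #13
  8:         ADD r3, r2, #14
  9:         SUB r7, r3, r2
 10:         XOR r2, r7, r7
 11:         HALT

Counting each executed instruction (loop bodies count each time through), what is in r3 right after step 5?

29

r3=0
r7=27
r2=36
r2=27>>1=13
r3=27+2=29
After step 5: r3 = 29.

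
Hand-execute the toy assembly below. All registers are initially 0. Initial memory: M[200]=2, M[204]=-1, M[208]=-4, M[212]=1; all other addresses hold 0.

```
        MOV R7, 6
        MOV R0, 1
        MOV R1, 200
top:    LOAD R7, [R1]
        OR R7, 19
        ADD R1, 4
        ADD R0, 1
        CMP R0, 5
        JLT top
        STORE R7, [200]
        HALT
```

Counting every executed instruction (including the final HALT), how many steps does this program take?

29

MOV R7, 6 → R7=6
MOV R0, 1 → R0=1
MOV R1, 200 → R1=200
LOAD R7, [R1] → R7=M[200]=2
OR R7, 19 → R7=2|19=19
ADD R1, 4 → R1=200+4=204
ADD R0, 1 → R0=1+1=2
CMP R0, 5  (cmp 2,5)
JLT top: taken
LOAD R7, [R1] → R7=M[204]=-1
OR R7, 19 → R7=(-1)|19=-1
ADD R1, 4 → R1=204+4=208
ADD R0, 1 → R0=2+1=3
CMP R0, 5  (cmp 3,5)
JLT top: taken
LOAD R7, [R1] → R7=M[208]=-4
OR R7, 19 → R7=(-4)|19=-1
ADD R1, 4 → R1=208+4=212
ADD R0, 1 → R0=3+1=4
CMP R0, 5  (cmp 4,5)
JLT top: taken
LOAD R7, [R1] → R7=M[212]=1
OR R7, 19 → R7=1|19=19
ADD R1, 4 → R1=212+4=216
ADD R0, 1 → R0=4+1=5
CMP R0, 5  (cmp 5,5)
JLT top: not taken
STORE R7, [200] → M[200]=19
halt.
Total executed instructions: 29.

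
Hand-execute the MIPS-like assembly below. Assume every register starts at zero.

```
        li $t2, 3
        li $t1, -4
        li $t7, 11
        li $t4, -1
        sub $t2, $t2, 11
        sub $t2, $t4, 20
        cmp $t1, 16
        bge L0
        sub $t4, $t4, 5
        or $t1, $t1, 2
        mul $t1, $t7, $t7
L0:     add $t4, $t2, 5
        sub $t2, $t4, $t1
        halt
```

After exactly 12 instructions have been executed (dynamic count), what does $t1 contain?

$t2=3
$t1=-4
$t7=11
$t4=-1
$t2=3-11=-8
$t2=(-1)-20=-21
cmp $t1, 16  (cmp -4,16)
bge L0: not taken
$t4=(-1)-5=-6
$t1=(-4)|2=-2
$t1=11*11=121
$t4=(-21)+5=-16
After step 12: $t1 = 121.

121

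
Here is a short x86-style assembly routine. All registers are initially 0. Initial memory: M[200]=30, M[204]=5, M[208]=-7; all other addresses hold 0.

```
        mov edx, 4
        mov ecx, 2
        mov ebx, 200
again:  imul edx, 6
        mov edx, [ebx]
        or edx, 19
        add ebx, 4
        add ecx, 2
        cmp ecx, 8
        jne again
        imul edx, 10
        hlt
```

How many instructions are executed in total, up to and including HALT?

after mov edx, 4: edx=4
after mov ecx, 2: ecx=2
after mov ebx, 200: ebx=200
after imul edx, 6: edx=4*6=24
after mov edx, [ebx]: edx=M[200]=30
after or edx, 19: edx=30|19=31
after add ebx, 4: ebx=200+4=204
after add ecx, 2: ecx=2+2=4
cmp ecx, 8  (cmp 4,8)
jne again: taken
after imul edx, 6: edx=31*6=186
after mov edx, [ebx]: edx=M[204]=5
after or edx, 19: edx=5|19=23
after add ebx, 4: ebx=204+4=208
after add ecx, 2: ecx=4+2=6
cmp ecx, 8  (cmp 6,8)
jne again: taken
after imul edx, 6: edx=23*6=138
after mov edx, [ebx]: edx=M[208]=-7
after or edx, 19: edx=(-7)|19=-5
after add ebx, 4: ebx=208+4=212
after add ecx, 2: ecx=6+2=8
cmp ecx, 8  (cmp 8,8)
jne again: not taken
after imul edx, 10: edx=(-5)*10=-50
halt.
Total executed instructions: 26.

26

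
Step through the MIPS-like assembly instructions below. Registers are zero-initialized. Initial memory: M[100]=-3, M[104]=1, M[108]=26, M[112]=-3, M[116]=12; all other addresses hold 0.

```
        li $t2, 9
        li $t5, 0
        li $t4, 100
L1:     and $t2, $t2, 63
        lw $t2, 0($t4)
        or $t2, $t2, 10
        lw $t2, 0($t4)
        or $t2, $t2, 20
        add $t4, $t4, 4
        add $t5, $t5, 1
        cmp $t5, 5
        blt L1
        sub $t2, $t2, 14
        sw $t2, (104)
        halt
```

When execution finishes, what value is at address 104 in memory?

$t2=9
$t5=0
$t4=100
$t2=9&63=9
$t2=M[100]=-3
$t2=(-3)|10=-1
$t2=M[100]=-3
$t2=(-3)|20=-3
$t4=100+4=104
$t5=0+1=1
cmp $t5, 5  (cmp 1,5)
blt L1: taken
$t2=(-3)&63=61
$t2=M[104]=1
$t2=1|10=11
$t2=M[104]=1
$t2=1|20=21
$t4=104+4=108
$t5=1+1=2
cmp $t5, 5  (cmp 2,5)
blt L1: taken
$t2=21&63=21
$t2=M[108]=26
$t2=26|10=26
$t2=M[108]=26
$t2=26|20=30
$t4=108+4=112
$t5=2+1=3
cmp $t5, 5  (cmp 3,5)
blt L1: taken
$t2=30&63=30
$t2=M[112]=-3
$t2=(-3)|10=-1
$t2=M[112]=-3
$t2=(-3)|20=-3
$t4=112+4=116
$t5=3+1=4
cmp $t5, 5  (cmp 4,5)
blt L1: taken
$t2=(-3)&63=61
$t2=M[116]=12
$t2=12|10=14
$t2=M[116]=12
$t2=12|20=28
$t4=116+4=120
$t5=4+1=5
cmp $t5, 5  (cmp 5,5)
blt L1: not taken
$t2=28-14=14
sw $t2, (104) → M[104]=14
halt.

14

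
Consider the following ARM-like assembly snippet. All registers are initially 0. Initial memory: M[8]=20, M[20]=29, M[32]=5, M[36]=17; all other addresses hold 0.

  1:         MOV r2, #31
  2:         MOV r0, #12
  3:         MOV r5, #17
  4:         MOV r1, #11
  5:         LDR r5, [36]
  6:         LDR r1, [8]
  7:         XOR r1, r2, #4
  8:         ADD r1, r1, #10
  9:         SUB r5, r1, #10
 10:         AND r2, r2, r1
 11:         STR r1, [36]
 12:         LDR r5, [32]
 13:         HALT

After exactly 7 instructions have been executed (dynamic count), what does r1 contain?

MOV r2, #31 → r2=31
MOV r0, #12 → r0=12
MOV r5, #17 → r5=17
MOV r1, #11 → r1=11
LDR r5, [36] → r5=M[36]=17
LDR r1, [8] → r1=M[8]=20
XOR r1, r2, #4 → r1=31^4=27
After step 7: r1 = 27.

27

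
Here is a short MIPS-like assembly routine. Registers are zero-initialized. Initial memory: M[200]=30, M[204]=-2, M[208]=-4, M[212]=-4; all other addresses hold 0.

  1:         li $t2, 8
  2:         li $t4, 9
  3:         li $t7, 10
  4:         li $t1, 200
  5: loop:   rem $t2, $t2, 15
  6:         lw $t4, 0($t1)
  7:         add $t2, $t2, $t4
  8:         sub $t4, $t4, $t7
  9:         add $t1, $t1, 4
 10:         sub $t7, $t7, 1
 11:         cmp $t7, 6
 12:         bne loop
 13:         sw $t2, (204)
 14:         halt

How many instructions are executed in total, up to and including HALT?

$t2=8
$t4=9
$t7=10
$t1=200
$t2=8%15=8
$t4=M[200]=30
$t2=8+30=38
$t4=30-10=20
$t1=200+4=204
$t7=10-1=9
cmp $t7, 6  (cmp 9,6)
bne loop: taken
$t2=38%15=8
$t4=M[204]=-2
$t2=8+(-2)=6
$t4=(-2)-9=-11
$t1=204+4=208
$t7=9-1=8
cmp $t7, 6  (cmp 8,6)
bne loop: taken
$t2=6%15=6
$t4=M[208]=-4
$t2=6+(-4)=2
$t4=(-4)-8=-12
$t1=208+4=212
$t7=8-1=7
cmp $t7, 6  (cmp 7,6)
bne loop: taken
$t2=2%15=2
$t4=M[212]=-4
$t2=2+(-4)=-2
$t4=(-4)-7=-11
$t1=212+4=216
$t7=7-1=6
cmp $t7, 6  (cmp 6,6)
bne loop: not taken
sw $t2, (204) → M[204]=-2
halt.
Total executed instructions: 38.

38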